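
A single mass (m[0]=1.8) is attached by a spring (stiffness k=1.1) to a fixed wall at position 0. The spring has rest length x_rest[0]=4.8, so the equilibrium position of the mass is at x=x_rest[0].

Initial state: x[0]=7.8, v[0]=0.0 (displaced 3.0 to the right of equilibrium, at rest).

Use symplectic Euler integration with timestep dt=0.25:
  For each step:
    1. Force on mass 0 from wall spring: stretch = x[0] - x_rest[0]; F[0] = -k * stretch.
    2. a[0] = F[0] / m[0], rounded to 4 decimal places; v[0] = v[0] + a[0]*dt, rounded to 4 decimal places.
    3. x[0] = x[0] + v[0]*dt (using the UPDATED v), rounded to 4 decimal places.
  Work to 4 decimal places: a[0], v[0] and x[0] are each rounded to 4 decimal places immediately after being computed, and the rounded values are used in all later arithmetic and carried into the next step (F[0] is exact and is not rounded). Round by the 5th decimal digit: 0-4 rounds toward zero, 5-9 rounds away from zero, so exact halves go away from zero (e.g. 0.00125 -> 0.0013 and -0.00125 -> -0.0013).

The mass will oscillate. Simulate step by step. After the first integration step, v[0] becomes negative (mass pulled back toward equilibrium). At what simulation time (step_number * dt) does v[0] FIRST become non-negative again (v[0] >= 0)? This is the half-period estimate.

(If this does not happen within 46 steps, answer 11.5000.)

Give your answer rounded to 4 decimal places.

Answer: 4.2500

Derivation:
Step 0: x=[7.8000] v=[0.0000]
Step 1: x=[7.6854] v=[-0.4583]
Step 2: x=[7.4606] v=[-0.8991]
Step 3: x=[7.1342] v=[-1.3056]
Step 4: x=[6.7187] v=[-1.6622]
Step 5: x=[6.2299] v=[-1.9553]
Step 6: x=[5.6865] v=[-2.1738]
Step 7: x=[5.1092] v=[-2.3093]
Step 8: x=[4.5201] v=[-2.3566]
Step 9: x=[3.9417] v=[-2.3138]
Step 10: x=[3.3960] v=[-2.1827]
Step 11: x=[2.9040] v=[-1.9682]
Step 12: x=[2.4844] v=[-1.6785]
Step 13: x=[2.1532] v=[-1.3247]
Step 14: x=[1.9231] v=[-0.9203]
Step 15: x=[1.8029] v=[-0.4808]
Step 16: x=[1.7972] v=[-0.0229]
Step 17: x=[1.9062] v=[0.4359]
First v>=0 after going negative at step 17, time=4.2500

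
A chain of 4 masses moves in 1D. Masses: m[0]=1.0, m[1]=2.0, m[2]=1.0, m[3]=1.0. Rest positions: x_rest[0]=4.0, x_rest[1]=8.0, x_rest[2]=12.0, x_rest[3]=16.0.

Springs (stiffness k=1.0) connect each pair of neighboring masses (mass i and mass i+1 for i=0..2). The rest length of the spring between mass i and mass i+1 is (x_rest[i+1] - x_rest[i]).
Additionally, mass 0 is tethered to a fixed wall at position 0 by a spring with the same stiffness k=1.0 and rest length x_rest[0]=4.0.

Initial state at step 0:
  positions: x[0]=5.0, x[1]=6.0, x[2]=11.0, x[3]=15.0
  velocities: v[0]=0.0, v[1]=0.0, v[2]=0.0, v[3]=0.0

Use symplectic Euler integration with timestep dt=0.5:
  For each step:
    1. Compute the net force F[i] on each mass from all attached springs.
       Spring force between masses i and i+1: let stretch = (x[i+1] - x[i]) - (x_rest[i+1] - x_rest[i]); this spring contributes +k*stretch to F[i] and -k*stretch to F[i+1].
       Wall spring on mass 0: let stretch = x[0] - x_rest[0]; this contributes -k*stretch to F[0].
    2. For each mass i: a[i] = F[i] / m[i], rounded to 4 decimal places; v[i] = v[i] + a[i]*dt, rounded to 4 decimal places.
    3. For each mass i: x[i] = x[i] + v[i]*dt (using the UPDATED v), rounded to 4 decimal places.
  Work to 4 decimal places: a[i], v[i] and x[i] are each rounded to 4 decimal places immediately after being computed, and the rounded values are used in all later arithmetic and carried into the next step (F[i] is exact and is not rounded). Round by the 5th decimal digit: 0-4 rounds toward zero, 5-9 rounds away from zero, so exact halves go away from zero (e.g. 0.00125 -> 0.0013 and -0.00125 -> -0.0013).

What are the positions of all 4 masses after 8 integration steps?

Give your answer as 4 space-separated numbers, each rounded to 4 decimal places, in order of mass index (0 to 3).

Step 0: x=[5.0000 6.0000 11.0000 15.0000] v=[0.0000 0.0000 0.0000 0.0000]
Step 1: x=[4.0000 6.5000 10.7500 15.0000] v=[-2.0000 1.0000 -0.5000 0.0000]
Step 2: x=[2.6250 7.2188 10.5000 14.9375] v=[-2.7500 1.4375 -0.5000 -0.1250]
Step 3: x=[1.7422 7.7735 10.5391 14.7656] v=[-1.7656 1.1094 0.0782 -0.3438]
Step 4: x=[1.9317 7.9200 10.9435 14.5371] v=[0.3790 0.2930 0.8087 -0.4571]
Step 5: x=[3.1354 7.6959 11.4904 14.4102] v=[2.4073 -0.4482 1.0938 -0.2539]
Step 6: x=[4.6954 7.3761 11.8187 14.5533] v=[3.1199 -0.6397 0.6565 0.2862]
Step 7: x=[5.7517 7.2765 11.7200 15.0128] v=[2.1126 -0.1992 -0.1975 0.9189]
Step 8: x=[5.7513 7.5418 11.3336 15.6491] v=[-0.0009 0.5305 -0.7729 1.2725]

Answer: 5.7513 7.5418 11.3336 15.6491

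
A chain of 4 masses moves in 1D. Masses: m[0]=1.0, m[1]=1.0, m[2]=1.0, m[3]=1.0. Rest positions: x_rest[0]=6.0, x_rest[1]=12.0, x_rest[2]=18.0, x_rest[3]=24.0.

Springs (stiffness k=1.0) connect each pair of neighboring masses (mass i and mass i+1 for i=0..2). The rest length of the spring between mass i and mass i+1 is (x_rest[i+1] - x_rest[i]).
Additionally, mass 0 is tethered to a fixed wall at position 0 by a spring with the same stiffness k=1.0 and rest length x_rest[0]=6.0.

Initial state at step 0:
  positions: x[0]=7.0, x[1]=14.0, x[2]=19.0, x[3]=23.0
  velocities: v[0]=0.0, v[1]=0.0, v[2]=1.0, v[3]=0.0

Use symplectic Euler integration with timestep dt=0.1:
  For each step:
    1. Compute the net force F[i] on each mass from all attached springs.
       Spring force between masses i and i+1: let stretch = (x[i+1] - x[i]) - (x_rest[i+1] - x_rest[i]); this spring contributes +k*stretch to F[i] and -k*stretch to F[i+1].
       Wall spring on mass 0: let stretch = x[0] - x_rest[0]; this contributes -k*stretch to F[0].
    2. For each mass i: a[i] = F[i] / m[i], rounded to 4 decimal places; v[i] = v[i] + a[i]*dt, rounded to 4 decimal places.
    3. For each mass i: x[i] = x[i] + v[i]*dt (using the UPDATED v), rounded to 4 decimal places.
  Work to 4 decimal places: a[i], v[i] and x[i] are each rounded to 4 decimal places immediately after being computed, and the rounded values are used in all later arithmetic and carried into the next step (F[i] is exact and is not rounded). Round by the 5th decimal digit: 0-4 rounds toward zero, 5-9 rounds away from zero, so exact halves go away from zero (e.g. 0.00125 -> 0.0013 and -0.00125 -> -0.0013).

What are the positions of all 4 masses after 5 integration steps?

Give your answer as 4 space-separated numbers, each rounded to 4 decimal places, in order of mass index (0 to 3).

Step 0: x=[7.0000 14.0000 19.0000 23.0000] v=[0.0000 0.0000 1.0000 0.0000]
Step 1: x=[7.0000 13.9800 19.0900 23.0200] v=[0.0000 -0.2000 0.9000 0.2000]
Step 2: x=[6.9998 13.9413 19.1682 23.0607] v=[-0.0020 -0.3870 0.7820 0.4070]
Step 3: x=[6.9990 13.8855 19.2331 23.1225] v=[-0.0078 -0.5585 0.6486 0.6178]
Step 4: x=[6.9971 13.8143 19.2834 23.2054] v=[-0.0191 -0.7124 0.5028 0.8289]
Step 5: x=[6.9934 13.7296 19.3182 23.3091] v=[-0.0371 -0.8472 0.3481 1.0367]

Answer: 6.9934 13.7296 19.3182 23.3091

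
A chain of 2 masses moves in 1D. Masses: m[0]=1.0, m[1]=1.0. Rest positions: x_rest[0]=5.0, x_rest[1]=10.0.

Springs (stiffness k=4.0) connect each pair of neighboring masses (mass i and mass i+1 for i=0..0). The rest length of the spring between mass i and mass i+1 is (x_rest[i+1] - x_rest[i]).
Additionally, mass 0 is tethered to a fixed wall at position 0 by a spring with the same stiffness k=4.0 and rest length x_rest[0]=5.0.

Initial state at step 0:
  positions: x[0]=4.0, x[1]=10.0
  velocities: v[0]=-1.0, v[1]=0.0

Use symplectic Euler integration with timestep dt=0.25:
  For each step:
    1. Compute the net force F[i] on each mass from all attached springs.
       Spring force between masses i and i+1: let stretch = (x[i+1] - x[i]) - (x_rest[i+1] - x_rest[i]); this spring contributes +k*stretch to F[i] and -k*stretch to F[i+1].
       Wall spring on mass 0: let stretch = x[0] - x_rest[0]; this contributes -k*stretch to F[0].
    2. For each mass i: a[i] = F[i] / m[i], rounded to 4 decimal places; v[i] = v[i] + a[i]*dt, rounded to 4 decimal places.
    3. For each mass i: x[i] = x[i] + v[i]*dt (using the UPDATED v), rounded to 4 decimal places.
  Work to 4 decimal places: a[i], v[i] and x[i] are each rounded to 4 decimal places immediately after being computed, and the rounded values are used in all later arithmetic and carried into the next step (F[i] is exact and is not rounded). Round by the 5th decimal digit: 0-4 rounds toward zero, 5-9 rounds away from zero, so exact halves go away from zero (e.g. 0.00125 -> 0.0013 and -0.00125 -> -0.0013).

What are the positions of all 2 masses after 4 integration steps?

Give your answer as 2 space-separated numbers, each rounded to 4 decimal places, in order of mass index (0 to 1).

Answer: 5.4336 9.1446

Derivation:
Step 0: x=[4.0000 10.0000] v=[-1.0000 0.0000]
Step 1: x=[4.2500 9.7500] v=[1.0000 -1.0000]
Step 2: x=[4.8125 9.3750] v=[2.2500 -1.5000]
Step 3: x=[5.3125 9.1094] v=[2.0000 -1.0625]
Step 4: x=[5.4336 9.1446] v=[0.4844 0.1406]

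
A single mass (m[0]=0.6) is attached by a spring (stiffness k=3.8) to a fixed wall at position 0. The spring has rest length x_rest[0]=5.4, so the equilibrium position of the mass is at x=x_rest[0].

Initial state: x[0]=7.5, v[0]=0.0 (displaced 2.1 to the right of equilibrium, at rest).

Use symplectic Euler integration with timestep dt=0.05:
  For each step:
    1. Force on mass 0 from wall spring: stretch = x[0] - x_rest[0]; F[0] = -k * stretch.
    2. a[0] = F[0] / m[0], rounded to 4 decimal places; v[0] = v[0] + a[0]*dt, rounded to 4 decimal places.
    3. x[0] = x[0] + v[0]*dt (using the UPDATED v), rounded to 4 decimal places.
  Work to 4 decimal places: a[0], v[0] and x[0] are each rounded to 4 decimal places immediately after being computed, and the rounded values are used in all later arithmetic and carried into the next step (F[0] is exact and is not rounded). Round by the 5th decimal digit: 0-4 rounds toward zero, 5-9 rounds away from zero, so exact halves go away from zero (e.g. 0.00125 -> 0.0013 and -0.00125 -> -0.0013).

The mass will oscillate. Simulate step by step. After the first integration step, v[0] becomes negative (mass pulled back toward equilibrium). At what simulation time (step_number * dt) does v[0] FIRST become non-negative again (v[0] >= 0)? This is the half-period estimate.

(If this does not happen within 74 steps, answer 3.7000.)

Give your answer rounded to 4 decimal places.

Answer: 1.2500

Derivation:
Step 0: x=[7.5000] v=[0.0000]
Step 1: x=[7.4668] v=[-0.6650]
Step 2: x=[7.4008] v=[-1.3195]
Step 3: x=[7.3031] v=[-1.9531]
Step 4: x=[7.1753] v=[-2.5558]
Step 5: x=[7.0194] v=[-3.1180]
Step 6: x=[6.8379] v=[-3.6308]
Step 7: x=[6.6336] v=[-4.0861]
Step 8: x=[6.4098] v=[-4.4767]
Step 9: x=[6.1700] v=[-4.7965]
Step 10: x=[5.9180] v=[-5.0403]
Step 11: x=[5.6578] v=[-5.2043]
Step 12: x=[5.3935] v=[-5.2859]
Step 13: x=[5.1293] v=[-5.2838]
Step 14: x=[4.8694] v=[-5.1981]
Step 15: x=[4.6179] v=[-5.0301]
Step 16: x=[4.3788] v=[-4.7824]
Step 17: x=[4.1559] v=[-4.4590]
Step 18: x=[3.9527] v=[-4.0650]
Step 19: x=[3.7724] v=[-3.6067]
Step 20: x=[3.6178] v=[-3.0913]
Step 21: x=[3.4915] v=[-2.5269]
Step 22: x=[3.3954] v=[-1.9225]
Step 23: x=[3.3310] v=[-1.2877]
Step 24: x=[3.2994] v=[-0.6325]
Step 25: x=[3.3010] v=[0.0327]
First v>=0 after going negative at step 25, time=1.2500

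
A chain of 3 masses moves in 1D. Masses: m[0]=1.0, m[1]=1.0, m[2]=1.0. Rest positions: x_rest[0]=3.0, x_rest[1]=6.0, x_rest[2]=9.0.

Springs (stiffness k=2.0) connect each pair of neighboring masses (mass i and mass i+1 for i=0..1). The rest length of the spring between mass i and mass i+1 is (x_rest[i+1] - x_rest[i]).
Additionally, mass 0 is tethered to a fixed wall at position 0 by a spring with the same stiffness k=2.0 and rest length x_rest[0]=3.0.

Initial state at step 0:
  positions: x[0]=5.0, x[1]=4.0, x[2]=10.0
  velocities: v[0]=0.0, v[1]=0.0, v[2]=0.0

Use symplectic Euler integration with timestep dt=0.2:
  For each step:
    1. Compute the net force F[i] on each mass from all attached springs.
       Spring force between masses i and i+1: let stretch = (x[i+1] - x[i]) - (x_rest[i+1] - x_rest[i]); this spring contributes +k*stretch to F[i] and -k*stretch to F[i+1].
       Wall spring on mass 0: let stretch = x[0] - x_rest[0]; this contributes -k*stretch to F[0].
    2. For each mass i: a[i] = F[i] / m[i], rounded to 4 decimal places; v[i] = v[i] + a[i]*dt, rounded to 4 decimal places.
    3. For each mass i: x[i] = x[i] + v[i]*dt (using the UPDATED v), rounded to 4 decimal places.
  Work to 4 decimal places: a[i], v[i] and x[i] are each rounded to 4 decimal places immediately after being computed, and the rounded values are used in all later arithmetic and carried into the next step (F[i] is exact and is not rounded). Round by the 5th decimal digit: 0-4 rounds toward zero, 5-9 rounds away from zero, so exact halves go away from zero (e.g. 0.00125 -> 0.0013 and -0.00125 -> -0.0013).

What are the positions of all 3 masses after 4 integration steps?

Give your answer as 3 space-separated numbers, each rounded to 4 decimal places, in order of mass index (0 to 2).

Answer: 1.8135 7.6508 8.4461

Derivation:
Step 0: x=[5.0000 4.0000 10.0000] v=[0.0000 0.0000 0.0000]
Step 1: x=[4.5200 4.5600 9.7600] v=[-2.4000 2.8000 -1.2000]
Step 2: x=[3.6816 5.5328 9.3440] v=[-4.1920 4.8640 -2.0800]
Step 3: x=[2.6968 6.6624 8.8631] v=[-4.9242 5.6480 -2.4045]
Step 4: x=[1.8135 7.6508 8.4461] v=[-4.4167 4.9420 -2.0848]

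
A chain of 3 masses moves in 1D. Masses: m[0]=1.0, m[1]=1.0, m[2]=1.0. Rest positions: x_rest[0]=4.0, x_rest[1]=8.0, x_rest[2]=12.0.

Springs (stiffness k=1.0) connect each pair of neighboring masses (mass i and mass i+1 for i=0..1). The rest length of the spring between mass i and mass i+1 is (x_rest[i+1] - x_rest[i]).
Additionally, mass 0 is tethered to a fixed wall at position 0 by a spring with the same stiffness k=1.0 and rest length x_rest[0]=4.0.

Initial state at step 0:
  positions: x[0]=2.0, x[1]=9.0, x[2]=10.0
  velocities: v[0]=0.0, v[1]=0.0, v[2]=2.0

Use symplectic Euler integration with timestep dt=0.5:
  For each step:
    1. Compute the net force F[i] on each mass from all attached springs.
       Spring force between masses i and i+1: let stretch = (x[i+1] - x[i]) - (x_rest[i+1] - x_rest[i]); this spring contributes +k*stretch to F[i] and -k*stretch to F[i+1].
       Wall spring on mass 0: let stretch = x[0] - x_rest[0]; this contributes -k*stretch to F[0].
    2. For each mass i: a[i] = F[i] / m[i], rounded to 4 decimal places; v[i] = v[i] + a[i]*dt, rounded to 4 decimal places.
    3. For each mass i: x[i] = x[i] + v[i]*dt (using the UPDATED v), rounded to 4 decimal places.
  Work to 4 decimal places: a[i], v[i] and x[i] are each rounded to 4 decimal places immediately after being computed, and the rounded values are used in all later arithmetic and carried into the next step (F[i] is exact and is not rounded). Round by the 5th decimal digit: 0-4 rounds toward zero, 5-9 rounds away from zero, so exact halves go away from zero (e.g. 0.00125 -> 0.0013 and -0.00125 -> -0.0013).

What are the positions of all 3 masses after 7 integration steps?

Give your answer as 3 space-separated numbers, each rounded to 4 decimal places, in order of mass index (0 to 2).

Step 0: x=[2.0000 9.0000 10.0000] v=[0.0000 0.0000 2.0000]
Step 1: x=[3.2500 7.5000 11.7500] v=[2.5000 -3.0000 3.5000]
Step 2: x=[4.7500 6.0000 13.4375] v=[3.0000 -3.0000 3.3750]
Step 3: x=[5.3750 6.0469 14.2657] v=[1.2500 0.0938 1.6563]
Step 4: x=[4.8242 7.9806 14.0392] v=[-1.1016 3.8673 -0.4531]
Step 5: x=[3.8565 10.6398 13.2980] v=[-1.9355 5.3184 -1.4824]
Step 6: x=[3.6205 12.2678 12.8923] v=[-0.4721 3.2559 -0.8115]
Step 7: x=[4.6412 11.8901 13.3305] v=[2.0413 -0.7555 0.8763]

Answer: 4.6412 11.8901 13.3305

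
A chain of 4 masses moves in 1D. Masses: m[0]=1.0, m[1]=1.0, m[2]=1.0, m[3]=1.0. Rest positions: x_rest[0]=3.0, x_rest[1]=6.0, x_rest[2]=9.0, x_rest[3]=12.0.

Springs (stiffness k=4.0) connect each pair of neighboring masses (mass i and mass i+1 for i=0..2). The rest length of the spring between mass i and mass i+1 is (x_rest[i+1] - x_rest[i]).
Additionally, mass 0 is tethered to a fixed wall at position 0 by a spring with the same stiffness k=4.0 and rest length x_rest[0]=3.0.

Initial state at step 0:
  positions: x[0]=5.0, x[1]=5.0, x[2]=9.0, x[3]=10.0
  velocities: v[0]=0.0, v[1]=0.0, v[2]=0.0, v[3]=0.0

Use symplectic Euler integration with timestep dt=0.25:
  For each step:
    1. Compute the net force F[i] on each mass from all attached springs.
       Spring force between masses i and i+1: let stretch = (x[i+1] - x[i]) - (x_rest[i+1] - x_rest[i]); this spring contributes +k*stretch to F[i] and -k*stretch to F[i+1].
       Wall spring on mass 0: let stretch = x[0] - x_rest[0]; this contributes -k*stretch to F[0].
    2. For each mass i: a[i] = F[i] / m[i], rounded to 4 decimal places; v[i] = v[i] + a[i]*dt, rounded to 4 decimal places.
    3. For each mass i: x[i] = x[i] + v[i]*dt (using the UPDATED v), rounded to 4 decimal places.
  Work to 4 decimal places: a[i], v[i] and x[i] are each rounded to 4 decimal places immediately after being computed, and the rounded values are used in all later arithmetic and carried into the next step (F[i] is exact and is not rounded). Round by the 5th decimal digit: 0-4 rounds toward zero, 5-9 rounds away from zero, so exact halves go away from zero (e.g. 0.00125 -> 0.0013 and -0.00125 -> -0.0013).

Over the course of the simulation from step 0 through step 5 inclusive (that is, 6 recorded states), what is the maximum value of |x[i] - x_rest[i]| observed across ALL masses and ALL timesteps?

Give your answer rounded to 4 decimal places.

Answer: 2.1279

Derivation:
Step 0: x=[5.0000 5.0000 9.0000 10.0000] v=[0.0000 0.0000 0.0000 0.0000]
Step 1: x=[3.7500 6.0000 8.2500 10.5000] v=[-5.0000 4.0000 -3.0000 2.0000]
Step 2: x=[2.1250 7.0000 7.5000 11.1875] v=[-6.5000 4.0000 -3.0000 2.7500]
Step 3: x=[1.1875 6.9063 7.5469 11.7031] v=[-3.7500 -0.3750 0.1875 2.0625]
Step 4: x=[1.3828 5.5430 8.4727 11.9297] v=[0.7813 -5.4532 3.7031 0.9063]
Step 5: x=[2.2725 3.8721 9.5303 12.0420] v=[3.5587 -6.6837 4.2304 0.4493]
Max displacement = 2.1279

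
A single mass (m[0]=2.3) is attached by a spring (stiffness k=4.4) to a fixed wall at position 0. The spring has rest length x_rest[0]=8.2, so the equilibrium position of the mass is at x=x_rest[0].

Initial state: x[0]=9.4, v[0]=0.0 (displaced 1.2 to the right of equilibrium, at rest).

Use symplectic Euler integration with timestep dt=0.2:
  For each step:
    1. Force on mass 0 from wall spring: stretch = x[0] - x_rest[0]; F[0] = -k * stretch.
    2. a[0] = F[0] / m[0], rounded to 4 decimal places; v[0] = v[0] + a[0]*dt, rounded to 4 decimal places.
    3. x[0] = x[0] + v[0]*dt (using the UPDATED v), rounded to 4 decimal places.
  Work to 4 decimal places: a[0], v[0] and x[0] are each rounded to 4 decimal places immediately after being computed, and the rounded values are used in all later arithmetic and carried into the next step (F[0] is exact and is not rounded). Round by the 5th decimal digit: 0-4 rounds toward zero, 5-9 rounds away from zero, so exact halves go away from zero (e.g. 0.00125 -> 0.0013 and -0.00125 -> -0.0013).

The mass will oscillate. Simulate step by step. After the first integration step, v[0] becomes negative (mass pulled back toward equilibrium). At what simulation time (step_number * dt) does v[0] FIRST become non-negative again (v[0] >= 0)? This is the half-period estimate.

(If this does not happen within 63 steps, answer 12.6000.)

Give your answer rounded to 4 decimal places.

Answer: 2.4000

Derivation:
Step 0: x=[9.4000] v=[0.0000]
Step 1: x=[9.3082] v=[-0.4591]
Step 2: x=[9.1316] v=[-0.8831]
Step 3: x=[8.8837] v=[-1.2395]
Step 4: x=[8.5835] v=[-1.5011]
Step 5: x=[8.2539] v=[-1.6478]
Step 6: x=[7.9202] v=[-1.6684]
Step 7: x=[7.6079] v=[-1.5613]
Step 8: x=[7.3409] v=[-1.3348]
Step 9: x=[7.1397] v=[-1.0061]
Step 10: x=[7.0196] v=[-0.6004]
Step 11: x=[6.9898] v=[-0.1488]
Step 12: x=[7.0526] v=[0.3142]
First v>=0 after going negative at step 12, time=2.4000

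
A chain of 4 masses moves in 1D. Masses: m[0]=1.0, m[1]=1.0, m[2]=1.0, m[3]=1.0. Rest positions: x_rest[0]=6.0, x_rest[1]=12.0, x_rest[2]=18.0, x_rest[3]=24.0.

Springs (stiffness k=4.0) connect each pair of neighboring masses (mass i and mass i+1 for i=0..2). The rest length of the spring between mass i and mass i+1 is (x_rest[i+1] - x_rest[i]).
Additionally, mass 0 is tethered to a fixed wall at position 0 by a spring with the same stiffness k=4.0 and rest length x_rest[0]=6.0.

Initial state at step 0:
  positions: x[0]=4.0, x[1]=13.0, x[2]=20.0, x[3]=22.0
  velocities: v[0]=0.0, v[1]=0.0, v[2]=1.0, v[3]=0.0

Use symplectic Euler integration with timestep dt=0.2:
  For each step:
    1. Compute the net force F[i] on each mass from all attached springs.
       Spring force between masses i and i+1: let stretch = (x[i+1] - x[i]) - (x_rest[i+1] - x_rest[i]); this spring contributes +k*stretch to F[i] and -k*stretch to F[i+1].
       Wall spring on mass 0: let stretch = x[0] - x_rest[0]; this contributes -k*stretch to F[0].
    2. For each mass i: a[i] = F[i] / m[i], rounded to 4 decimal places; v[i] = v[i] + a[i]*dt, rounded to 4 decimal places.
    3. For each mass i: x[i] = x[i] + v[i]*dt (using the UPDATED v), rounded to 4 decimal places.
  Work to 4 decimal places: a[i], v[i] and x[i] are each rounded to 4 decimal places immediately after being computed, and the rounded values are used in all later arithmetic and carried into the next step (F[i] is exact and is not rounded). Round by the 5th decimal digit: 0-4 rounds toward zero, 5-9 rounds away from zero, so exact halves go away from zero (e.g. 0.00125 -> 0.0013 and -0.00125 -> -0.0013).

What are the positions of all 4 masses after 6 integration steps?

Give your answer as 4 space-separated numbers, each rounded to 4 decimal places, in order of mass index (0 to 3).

Step 0: x=[4.0000 13.0000 20.0000 22.0000] v=[0.0000 0.0000 1.0000 0.0000]
Step 1: x=[4.8000 12.6800 19.4000 22.6400] v=[4.0000 -1.6000 -3.0000 3.2000]
Step 2: x=[6.0928 12.1744 18.2432 23.7216] v=[6.4640 -2.5280 -5.7840 5.4080]
Step 3: x=[7.3838 11.6668 16.9919 24.8867] v=[6.4550 -2.5382 -6.2563 5.8253]
Step 4: x=[8.1787 11.3259 16.1518 25.7486] v=[3.9744 -1.7045 -4.2005 4.3095]
Step 5: x=[8.1685 11.2536 16.0750 26.0350] v=[-0.0508 -0.3615 -0.3838 1.4321]
Step 6: x=[7.3450 11.4591 16.8204 25.6878] v=[-4.1175 1.0275 3.7271 -1.7359]

Answer: 7.3450 11.4591 16.8204 25.6878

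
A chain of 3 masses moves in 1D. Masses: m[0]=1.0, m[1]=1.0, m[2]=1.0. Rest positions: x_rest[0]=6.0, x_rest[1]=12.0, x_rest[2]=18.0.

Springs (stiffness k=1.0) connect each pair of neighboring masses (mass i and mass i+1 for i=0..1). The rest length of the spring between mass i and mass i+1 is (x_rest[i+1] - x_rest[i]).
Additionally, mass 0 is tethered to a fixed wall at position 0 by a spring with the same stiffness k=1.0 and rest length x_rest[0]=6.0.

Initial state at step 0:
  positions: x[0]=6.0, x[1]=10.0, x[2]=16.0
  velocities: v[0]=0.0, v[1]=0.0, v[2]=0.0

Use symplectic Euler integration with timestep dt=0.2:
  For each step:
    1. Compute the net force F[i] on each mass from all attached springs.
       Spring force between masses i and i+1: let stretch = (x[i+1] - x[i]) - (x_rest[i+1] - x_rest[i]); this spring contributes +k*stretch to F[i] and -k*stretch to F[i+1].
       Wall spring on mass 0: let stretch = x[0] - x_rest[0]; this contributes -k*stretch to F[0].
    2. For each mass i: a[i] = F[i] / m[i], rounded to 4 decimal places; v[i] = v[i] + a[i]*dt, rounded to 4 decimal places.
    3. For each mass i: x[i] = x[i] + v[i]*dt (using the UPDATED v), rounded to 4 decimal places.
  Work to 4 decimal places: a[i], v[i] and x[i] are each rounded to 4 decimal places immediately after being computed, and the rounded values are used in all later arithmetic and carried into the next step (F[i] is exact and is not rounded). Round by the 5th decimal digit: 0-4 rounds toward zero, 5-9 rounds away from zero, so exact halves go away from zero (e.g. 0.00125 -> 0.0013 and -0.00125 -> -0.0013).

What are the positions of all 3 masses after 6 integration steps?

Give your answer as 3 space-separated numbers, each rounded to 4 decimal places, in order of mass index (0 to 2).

Answer: 4.9014 11.1081 16.1841

Derivation:
Step 0: x=[6.0000 10.0000 16.0000] v=[0.0000 0.0000 0.0000]
Step 1: x=[5.9200 10.0800 16.0000] v=[-0.4000 0.4000 0.0000]
Step 2: x=[5.7696 10.2304 16.0032] v=[-0.7520 0.7520 0.0160]
Step 3: x=[5.5668 10.4333 16.0155] v=[-1.0138 1.0144 0.0614]
Step 4: x=[5.3360 10.6648 16.0445] v=[-1.1539 1.1575 0.1450]
Step 5: x=[5.1049 10.8983 16.0983] v=[-1.1553 1.1677 0.2691]
Step 6: x=[4.9014 11.1081 16.1841] v=[-1.0176 1.0490 0.4291]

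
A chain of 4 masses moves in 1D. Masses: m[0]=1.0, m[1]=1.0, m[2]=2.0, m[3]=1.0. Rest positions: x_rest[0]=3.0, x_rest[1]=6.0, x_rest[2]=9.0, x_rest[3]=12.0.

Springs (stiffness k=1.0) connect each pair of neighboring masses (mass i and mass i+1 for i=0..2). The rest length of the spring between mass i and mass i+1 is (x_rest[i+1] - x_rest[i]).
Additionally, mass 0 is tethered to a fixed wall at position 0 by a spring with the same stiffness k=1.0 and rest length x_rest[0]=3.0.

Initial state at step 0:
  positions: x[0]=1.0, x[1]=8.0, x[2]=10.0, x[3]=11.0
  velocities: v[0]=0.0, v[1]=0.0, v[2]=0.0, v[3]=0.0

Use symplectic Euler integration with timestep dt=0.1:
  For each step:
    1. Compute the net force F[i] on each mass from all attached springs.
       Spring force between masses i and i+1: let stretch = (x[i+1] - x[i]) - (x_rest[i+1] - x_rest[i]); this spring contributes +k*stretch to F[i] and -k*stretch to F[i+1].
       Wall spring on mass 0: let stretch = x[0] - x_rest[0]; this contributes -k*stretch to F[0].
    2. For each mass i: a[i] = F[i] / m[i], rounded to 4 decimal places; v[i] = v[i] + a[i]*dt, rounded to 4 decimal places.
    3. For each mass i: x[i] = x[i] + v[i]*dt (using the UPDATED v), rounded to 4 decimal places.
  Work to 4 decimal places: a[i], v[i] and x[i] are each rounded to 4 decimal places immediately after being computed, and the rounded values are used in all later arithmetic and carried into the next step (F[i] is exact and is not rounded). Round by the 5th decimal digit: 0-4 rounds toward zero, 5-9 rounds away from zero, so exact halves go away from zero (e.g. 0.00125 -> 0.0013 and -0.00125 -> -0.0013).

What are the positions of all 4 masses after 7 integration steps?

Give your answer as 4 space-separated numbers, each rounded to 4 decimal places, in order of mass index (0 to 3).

Step 0: x=[1.0000 8.0000 10.0000 11.0000] v=[0.0000 0.0000 0.0000 0.0000]
Step 1: x=[1.0600 7.9500 9.9950 11.0200] v=[0.6000 -0.5000 -0.0500 0.2000]
Step 2: x=[1.1783 7.8516 9.9849 11.0598] v=[1.1830 -0.9845 -0.1010 0.3975]
Step 3: x=[1.3516 7.7078 9.9695 11.1188] v=[1.7325 -1.4385 -0.1539 0.5900]
Step 4: x=[1.5749 7.5230 9.9486 11.1963] v=[2.2330 -1.8480 -0.2095 0.7751]
Step 5: x=[1.8419 7.3030 9.9218 11.2913] v=[2.6703 -2.2003 -0.2684 0.9503]
Step 6: x=[2.1451 7.0546 9.8887 11.4026] v=[3.0322 -2.4845 -0.3309 1.1134]
Step 7: x=[2.4760 6.7854 9.8490 11.5288] v=[3.3086 -2.6920 -0.3969 1.2620]

Answer: 2.4760 6.7854 9.8490 11.5288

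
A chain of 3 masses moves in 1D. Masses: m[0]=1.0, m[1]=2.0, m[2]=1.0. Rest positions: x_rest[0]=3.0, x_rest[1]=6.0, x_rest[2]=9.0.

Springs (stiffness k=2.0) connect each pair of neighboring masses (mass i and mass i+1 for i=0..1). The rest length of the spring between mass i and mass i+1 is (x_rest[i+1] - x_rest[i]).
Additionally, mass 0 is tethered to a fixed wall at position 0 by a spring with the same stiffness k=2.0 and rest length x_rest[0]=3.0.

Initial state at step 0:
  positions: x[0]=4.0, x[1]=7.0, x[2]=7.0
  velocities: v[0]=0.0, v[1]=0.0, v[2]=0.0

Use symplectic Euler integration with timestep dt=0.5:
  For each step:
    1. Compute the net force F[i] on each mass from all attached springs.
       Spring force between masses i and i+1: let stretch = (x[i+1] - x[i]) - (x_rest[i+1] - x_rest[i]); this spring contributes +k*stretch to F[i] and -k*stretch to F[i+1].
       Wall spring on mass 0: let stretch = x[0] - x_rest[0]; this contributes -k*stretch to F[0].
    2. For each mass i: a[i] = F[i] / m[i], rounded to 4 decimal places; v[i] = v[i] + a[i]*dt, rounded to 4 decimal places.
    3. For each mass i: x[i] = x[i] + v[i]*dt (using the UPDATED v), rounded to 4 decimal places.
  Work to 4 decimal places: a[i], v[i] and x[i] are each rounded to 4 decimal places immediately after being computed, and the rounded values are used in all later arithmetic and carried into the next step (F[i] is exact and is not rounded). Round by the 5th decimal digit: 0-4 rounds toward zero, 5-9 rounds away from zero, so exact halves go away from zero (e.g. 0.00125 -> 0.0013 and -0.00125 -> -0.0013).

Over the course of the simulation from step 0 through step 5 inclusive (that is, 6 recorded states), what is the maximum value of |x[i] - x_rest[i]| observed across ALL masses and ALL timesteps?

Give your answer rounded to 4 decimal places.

Answer: 2.2500

Derivation:
Step 0: x=[4.0000 7.0000 7.0000] v=[0.0000 0.0000 0.0000]
Step 1: x=[3.5000 6.2500 8.5000] v=[-1.0000 -1.5000 3.0000]
Step 2: x=[2.6250 5.3750 10.3750] v=[-1.7500 -1.7500 3.7500]
Step 3: x=[1.8125 5.0625 11.2500] v=[-1.6250 -0.6250 1.7500]
Step 4: x=[1.7188 5.4844 10.5313] v=[-0.1875 0.8438 -1.4375]
Step 5: x=[2.6485 6.2267 8.7891] v=[1.8593 1.4845 -3.4844]
Max displacement = 2.2500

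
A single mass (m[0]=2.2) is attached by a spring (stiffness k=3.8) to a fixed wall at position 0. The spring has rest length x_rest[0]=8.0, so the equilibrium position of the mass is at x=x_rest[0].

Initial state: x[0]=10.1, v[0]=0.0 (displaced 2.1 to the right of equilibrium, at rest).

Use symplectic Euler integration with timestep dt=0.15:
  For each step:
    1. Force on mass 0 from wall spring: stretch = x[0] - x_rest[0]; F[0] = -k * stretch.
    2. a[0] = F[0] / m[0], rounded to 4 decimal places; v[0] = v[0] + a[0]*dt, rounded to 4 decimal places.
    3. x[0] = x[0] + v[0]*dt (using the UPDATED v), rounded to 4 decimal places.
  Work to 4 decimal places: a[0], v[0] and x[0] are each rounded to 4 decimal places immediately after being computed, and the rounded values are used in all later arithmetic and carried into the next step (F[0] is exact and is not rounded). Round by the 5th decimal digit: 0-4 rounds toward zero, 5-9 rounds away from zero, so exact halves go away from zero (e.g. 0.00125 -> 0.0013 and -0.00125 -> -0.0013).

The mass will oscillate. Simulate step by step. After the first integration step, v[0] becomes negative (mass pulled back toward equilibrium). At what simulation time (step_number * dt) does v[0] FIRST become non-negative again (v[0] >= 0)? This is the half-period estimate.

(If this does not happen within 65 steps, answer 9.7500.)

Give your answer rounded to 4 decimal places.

Step 0: x=[10.1000] v=[0.0000]
Step 1: x=[10.0184] v=[-0.5441]
Step 2: x=[9.8584] v=[-1.0670]
Step 3: x=[9.6261] v=[-1.5485]
Step 4: x=[9.3306] v=[-1.9698]
Step 5: x=[8.9834] v=[-2.3145]
Step 6: x=[8.5980] v=[-2.5693]
Step 7: x=[8.1894] v=[-2.7242]
Step 8: x=[7.7734] v=[-2.7733]
Step 9: x=[7.3662] v=[-2.7146]
Step 10: x=[6.9836] v=[-2.5504]
Step 11: x=[6.6405] v=[-2.2871]
Step 12: x=[6.3503] v=[-1.9349]
Step 13: x=[6.1242] v=[-1.5075]
Step 14: x=[5.9710] v=[-1.0215]
Step 15: x=[5.8966] v=[-0.4958]
Step 16: x=[5.9040] v=[0.0492]
First v>=0 after going negative at step 16, time=2.4000

Answer: 2.4000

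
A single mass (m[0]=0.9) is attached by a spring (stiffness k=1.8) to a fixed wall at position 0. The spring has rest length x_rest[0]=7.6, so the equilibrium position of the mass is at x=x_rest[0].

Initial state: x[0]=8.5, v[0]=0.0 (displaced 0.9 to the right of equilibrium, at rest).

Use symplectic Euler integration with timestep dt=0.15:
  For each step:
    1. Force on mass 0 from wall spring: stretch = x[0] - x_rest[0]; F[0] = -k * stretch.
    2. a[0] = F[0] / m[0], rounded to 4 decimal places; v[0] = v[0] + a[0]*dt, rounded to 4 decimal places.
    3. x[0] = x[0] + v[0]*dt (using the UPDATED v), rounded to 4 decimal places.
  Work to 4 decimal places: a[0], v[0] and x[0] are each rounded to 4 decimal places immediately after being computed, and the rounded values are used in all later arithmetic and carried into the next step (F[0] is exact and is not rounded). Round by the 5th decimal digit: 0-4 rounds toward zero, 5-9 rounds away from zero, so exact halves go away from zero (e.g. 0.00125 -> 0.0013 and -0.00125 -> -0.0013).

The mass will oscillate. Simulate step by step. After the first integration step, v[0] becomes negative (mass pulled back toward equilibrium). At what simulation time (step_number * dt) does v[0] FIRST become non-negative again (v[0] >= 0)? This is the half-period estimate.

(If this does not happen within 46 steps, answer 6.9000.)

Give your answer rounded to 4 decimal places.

Answer: 2.2500

Derivation:
Step 0: x=[8.5000] v=[0.0000]
Step 1: x=[8.4595] v=[-0.2700]
Step 2: x=[8.3803] v=[-0.5279]
Step 3: x=[8.2660] v=[-0.7620]
Step 4: x=[8.1217] v=[-0.9618]
Step 5: x=[7.9540] v=[-1.1183]
Step 6: x=[7.7703] v=[-1.2245]
Step 7: x=[7.5790] v=[-1.2756]
Step 8: x=[7.3886] v=[-1.2693]
Step 9: x=[7.2077] v=[-1.2059]
Step 10: x=[7.0445] v=[-1.0882]
Step 11: x=[6.9063] v=[-0.9216]
Step 12: x=[6.7993] v=[-0.7135]
Step 13: x=[6.7283] v=[-0.4733]
Step 14: x=[6.6965] v=[-0.2118]
Step 15: x=[6.7054] v=[0.0593]
First v>=0 after going negative at step 15, time=2.2500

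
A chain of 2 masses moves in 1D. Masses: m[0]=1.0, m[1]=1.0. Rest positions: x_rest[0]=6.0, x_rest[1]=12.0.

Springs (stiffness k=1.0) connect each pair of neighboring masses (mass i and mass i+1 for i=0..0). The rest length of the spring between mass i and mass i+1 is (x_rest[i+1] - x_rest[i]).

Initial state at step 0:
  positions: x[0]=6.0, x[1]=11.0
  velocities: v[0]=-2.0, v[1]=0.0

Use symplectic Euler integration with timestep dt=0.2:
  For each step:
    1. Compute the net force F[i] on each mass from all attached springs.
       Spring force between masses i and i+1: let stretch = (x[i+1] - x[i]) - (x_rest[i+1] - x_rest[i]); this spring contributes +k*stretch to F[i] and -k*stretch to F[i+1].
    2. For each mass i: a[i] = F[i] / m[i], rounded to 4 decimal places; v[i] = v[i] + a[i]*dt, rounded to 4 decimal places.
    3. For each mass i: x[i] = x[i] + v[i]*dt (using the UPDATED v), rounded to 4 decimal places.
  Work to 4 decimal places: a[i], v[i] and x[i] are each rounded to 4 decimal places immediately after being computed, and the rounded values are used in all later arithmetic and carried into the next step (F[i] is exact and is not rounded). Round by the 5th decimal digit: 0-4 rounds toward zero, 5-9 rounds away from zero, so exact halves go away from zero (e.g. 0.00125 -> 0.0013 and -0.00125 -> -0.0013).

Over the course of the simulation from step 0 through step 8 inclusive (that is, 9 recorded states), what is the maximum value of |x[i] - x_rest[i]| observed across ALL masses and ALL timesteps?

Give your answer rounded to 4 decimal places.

Step 0: x=[6.0000 11.0000] v=[-2.0000 0.0000]
Step 1: x=[5.5600 11.0400] v=[-2.2000 0.2000]
Step 2: x=[5.0992 11.1008] v=[-2.3040 0.3040]
Step 3: x=[4.6385 11.1615] v=[-2.3037 0.3037]
Step 4: x=[4.1987 11.2013] v=[-2.1991 0.1991]
Step 5: x=[3.7990 11.2010] v=[-1.9986 -0.0014]
Step 6: x=[3.4554 11.1446] v=[-1.7182 -0.2818]
Step 7: x=[3.1793 11.0207] v=[-1.3804 -0.6196]
Step 8: x=[2.9769 10.8231] v=[-1.0121 -0.9879]
Max displacement = 3.0231

Answer: 3.0231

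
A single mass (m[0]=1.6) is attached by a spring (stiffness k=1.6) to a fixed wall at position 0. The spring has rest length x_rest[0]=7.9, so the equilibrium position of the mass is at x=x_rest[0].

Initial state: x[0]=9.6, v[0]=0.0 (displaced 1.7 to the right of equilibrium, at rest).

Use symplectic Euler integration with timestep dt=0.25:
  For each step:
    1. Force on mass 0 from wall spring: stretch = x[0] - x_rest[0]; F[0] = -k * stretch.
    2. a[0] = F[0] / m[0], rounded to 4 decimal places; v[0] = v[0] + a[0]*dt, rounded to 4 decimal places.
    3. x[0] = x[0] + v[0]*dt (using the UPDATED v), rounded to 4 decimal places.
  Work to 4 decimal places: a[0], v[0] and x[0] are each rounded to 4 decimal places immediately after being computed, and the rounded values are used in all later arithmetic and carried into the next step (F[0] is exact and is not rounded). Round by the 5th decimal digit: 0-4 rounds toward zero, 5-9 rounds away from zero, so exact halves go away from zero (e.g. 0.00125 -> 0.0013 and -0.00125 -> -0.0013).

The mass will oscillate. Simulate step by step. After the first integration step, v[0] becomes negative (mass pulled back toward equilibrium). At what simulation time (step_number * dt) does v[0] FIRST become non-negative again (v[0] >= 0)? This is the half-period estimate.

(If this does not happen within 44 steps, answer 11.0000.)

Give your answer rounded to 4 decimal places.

Step 0: x=[9.6000] v=[0.0000]
Step 1: x=[9.4938] v=[-0.4250]
Step 2: x=[9.2879] v=[-0.8235]
Step 3: x=[8.9953] v=[-1.1705]
Step 4: x=[8.6342] v=[-1.4443]
Step 5: x=[8.2272] v=[-1.6279]
Step 6: x=[7.7998] v=[-1.7097]
Step 7: x=[7.3786] v=[-1.6847]
Step 8: x=[6.9900] v=[-1.5544]
Step 9: x=[6.6583] v=[-1.3269]
Step 10: x=[6.4042] v=[-1.0165]
Step 11: x=[6.2436] v=[-0.6426]
Step 12: x=[6.1865] v=[-0.2285]
Step 13: x=[6.2365] v=[0.1999]
First v>=0 after going negative at step 13, time=3.2500

Answer: 3.2500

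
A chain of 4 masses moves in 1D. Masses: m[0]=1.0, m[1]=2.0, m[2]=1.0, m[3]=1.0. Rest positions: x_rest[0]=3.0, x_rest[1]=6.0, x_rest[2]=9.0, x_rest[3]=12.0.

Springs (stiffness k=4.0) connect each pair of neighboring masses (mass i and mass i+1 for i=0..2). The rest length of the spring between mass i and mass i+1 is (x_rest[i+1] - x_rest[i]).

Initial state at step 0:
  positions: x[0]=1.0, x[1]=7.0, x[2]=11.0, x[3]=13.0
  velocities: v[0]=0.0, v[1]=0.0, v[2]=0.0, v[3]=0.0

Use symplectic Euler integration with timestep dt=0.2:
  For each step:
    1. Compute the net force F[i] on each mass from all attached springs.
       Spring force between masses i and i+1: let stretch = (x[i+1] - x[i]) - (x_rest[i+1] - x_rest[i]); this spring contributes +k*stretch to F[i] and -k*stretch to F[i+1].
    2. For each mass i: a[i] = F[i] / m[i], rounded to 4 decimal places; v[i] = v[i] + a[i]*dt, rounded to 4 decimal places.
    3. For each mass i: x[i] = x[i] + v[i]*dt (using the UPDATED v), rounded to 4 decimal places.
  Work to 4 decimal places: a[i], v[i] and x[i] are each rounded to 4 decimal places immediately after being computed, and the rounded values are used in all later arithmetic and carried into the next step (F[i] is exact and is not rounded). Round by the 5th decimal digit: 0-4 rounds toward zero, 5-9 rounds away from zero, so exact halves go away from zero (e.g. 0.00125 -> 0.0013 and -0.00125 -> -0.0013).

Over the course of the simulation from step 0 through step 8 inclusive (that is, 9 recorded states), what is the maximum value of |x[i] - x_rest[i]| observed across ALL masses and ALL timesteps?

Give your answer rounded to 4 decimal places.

Step 0: x=[1.0000 7.0000 11.0000 13.0000] v=[0.0000 0.0000 0.0000 0.0000]
Step 1: x=[1.4800 6.8400 10.6800 13.1600] v=[2.4000 -0.8000 -1.6000 0.8000]
Step 2: x=[2.3376 6.5584 10.1424 13.4032] v=[4.2880 -1.4080 -2.6880 1.2160]
Step 3: x=[3.3905 6.2259 9.5531 13.6047] v=[5.2646 -1.6627 -2.9466 1.0074]
Step 4: x=[4.4171 5.9327 9.0797 13.6379] v=[5.1329 -1.4660 -2.3671 0.1661]
Step 5: x=[5.2062 5.7700 8.8321 13.4218] v=[3.9454 -0.8134 -1.2381 -1.0805]
Step 6: x=[5.6055 5.8072 8.8289 12.9513] v=[1.9964 0.1859 -0.0160 -2.3523]
Step 7: x=[5.5571 6.0700 9.0018 12.3013] v=[-0.2422 1.3139 0.8646 -3.2502]
Step 8: x=[5.1107 6.5263 9.2336 11.6033] v=[-2.2319 2.2815 1.1588 -3.4898]
Max displacement = 2.6055

Answer: 2.6055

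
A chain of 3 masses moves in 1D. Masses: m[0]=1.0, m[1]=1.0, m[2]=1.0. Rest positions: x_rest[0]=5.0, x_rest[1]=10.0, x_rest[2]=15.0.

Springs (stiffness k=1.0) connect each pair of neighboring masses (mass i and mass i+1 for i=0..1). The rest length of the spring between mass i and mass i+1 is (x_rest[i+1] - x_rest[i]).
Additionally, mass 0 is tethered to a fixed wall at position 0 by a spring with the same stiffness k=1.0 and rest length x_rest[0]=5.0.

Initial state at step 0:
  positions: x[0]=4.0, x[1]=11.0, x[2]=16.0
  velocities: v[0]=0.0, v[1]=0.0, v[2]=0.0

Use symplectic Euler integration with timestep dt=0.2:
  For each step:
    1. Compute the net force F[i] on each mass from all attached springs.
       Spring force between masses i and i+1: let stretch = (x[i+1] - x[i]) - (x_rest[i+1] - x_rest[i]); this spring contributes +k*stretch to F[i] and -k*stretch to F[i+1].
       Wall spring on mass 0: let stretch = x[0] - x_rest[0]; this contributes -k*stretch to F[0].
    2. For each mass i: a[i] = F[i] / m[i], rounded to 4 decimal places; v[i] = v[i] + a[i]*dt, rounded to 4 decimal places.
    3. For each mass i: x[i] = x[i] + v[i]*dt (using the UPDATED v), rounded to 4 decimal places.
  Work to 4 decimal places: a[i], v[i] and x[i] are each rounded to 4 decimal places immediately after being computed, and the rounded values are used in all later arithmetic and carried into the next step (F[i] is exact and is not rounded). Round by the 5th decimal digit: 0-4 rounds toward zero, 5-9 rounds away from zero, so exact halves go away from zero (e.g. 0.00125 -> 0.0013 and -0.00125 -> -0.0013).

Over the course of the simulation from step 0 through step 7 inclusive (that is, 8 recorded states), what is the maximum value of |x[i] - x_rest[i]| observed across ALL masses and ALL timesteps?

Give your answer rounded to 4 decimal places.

Step 0: x=[4.0000 11.0000 16.0000] v=[0.0000 0.0000 0.0000]
Step 1: x=[4.1200 10.9200 16.0000] v=[0.6000 -0.4000 0.0000]
Step 2: x=[4.3472 10.7712 15.9968] v=[1.1360 -0.7440 -0.0160]
Step 3: x=[4.6575 10.5745 15.9846] v=[1.5514 -0.9837 -0.0611]
Step 4: x=[5.0182 10.3575 15.9560] v=[1.8033 -1.0851 -0.1431]
Step 5: x=[5.3917 10.1508 15.9034] v=[1.8675 -1.0333 -0.2628]
Step 6: x=[5.7399 9.9839 15.8207] v=[1.7410 -0.8346 -0.4133]
Step 7: x=[6.0283 9.8807 15.7046] v=[1.4418 -0.5160 -0.5807]
Max displacement = 1.0283

Answer: 1.0283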